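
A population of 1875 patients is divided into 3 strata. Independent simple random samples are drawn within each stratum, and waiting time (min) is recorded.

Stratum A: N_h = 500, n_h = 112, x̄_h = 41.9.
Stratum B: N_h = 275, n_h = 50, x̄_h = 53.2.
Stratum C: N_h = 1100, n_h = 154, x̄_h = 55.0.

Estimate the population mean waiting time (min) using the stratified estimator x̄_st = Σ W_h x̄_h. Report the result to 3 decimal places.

x̄_st ≈ 51.243

N = Σ N_h = 1875. Stratum weights W_h = N_h/N.
x̄_st = (500·41.9 + 275·53.2 + 1100·55.0) / 1875 = 51.24267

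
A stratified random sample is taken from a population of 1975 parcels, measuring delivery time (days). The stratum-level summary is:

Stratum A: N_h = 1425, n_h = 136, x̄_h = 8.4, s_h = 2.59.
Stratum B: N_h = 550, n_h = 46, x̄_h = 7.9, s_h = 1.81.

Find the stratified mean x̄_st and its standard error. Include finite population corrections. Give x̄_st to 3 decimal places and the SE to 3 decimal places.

x̄_st ≈ 8.261, SE ≈ 0.168

x̄_st = Σ W_h x̄_h = (1425·8.4 + 550·7.9)/1975 = 8.26076
V̂(x̄_st) = Σ W_h² (1 − n_h/N_h) s_h²/n_h, with W_h = N_h/N and N = 1975:
  stratum A: (1425/1975)²·(1 − 136/1425)·2.59²/136 = 0.0232271
  stratum B: (550/1975)²·(1 − 46/550)·1.81²/46 = 0.00506126
V̂(x̄_st) = 0.0282883
SE(x̄_st) = √0.0282883 = 0.168191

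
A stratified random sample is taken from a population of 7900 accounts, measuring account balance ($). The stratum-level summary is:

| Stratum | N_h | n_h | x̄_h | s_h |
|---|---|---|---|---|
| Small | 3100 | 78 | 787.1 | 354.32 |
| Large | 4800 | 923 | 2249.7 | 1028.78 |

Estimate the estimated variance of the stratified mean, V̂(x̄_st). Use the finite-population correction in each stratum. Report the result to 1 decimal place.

V̂(x̄_st) ≈ 583.5

V̂(x̄_st) = Σ W_h² (1 − n_h/N_h) s_h²/n_h, with W_h = N_h/N and N = 7900:
  stratum Small: (3100/7900)²·(1 − 78/3100)·354.32²/78 = 241.601
  stratum Large: (4800/7900)²·(1 − 923/4800)·1028.78²/923 = 341.921
V̂(x̄_st) = 583.522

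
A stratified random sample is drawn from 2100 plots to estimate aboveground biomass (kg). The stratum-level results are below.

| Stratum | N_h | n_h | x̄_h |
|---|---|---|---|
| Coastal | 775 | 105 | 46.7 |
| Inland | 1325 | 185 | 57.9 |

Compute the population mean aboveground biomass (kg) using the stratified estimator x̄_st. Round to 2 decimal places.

N = Σ N_h = 2100. Stratum weights W_h = N_h/N.
x̄_st = (775·46.7 + 1325·57.9) / 2100 = 53.7667

x̄_st ≈ 53.77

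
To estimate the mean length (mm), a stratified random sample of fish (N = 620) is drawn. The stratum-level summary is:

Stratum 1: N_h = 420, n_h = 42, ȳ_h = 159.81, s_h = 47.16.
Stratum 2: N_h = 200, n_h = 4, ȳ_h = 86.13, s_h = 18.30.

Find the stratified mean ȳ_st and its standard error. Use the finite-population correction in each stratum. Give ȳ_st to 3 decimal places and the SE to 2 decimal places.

ȳ_st = Σ W_h ȳ_h = (420·159.81 + 200·86.13)/620 = 136.04226
V̂(ȳ_st) = Σ W_h² (1 − n_h/N_h) s_h²/n_h, with W_h = N_h/N and N = 620:
  stratum 1: (420/620)²·(1 − 42/420)·47.16²/42 = 21.8704
  stratum 2: (200/620)²·(1 − 4/200)·18.30²/4 = 8.53778
V̂(ȳ_st) = 30.4081
SE(ȳ_st) = √30.4081 = 5.51436

ȳ_st ≈ 136.042, SE ≈ 5.51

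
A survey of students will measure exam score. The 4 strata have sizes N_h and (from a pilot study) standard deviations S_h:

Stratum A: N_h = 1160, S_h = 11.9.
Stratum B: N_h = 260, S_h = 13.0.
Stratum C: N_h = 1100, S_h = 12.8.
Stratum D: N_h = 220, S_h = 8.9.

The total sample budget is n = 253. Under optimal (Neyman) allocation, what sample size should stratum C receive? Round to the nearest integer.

107

Neyman allocation: n_h = n · N_h S_h / Σ N_i S_i, with n = 253.
  stratum A: N_h·S_h = 1160·11.9 = 13804.00
  stratum B: N_h·S_h = 260·13.0 = 3380.00
  stratum C: N_h·S_h = 1100·12.8 = 14080.00
  stratum D: N_h·S_h = 220·8.9 = 1958.00
Σ N_h S_h = 33222.00
n for stratum C = 253·14080.00/33222.00 = 107.225 → 107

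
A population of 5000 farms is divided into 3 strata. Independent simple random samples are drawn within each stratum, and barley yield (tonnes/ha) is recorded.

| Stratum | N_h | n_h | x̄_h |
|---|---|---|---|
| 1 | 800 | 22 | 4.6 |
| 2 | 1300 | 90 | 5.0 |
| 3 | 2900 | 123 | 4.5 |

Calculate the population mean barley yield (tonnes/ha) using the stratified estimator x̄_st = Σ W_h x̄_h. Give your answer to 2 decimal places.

N = Σ N_h = 5000. Stratum weights W_h = N_h/N.
x̄_st = (800·4.6 + 1300·5.0 + 2900·4.5) / 5000 = 4.6460

x̄_st ≈ 4.65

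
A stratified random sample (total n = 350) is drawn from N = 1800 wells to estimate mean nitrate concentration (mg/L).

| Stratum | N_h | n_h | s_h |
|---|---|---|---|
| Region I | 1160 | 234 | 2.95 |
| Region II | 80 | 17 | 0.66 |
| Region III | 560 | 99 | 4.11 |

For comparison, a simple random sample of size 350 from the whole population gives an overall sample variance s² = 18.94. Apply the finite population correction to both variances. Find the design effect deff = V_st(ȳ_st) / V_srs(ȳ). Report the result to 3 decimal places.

V̂(ȳ_st) = Σ W_h² (1 − n_h/N_h) s_h²/n_h, with W_h = N_h/N and N = 1800:
  stratum Region I: (1160/1800)²·(1 − 234/1160)·2.95²/234 = 0.0123297
  stratum Region II: (80/1800)²·(1 − 17/80)·0.66²/17 = 3.98588e-05
  stratum Region III: (560/1800)²·(1 − 99/560)·4.11²/99 = 0.0135954
V_st = 0.025965
V_srs = (1 − 350/1800)·18.94/350 = 0.0435921
deff = V_st / V_srs = 0.025965/0.0435921 = 0.5956

deff ≈ 0.596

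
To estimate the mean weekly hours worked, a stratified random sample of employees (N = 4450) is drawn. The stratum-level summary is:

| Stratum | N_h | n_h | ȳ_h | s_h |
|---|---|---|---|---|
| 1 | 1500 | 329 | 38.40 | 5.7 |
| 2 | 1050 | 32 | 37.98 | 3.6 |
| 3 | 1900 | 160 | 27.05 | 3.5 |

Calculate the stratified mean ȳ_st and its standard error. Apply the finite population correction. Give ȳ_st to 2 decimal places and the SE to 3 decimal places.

ȳ_st = Σ W_h ȳ_h = (1500·38.40 + 1050·37.98 + 1900·27.05)/4450 = 33.45483
V̂(ȳ_st) = Σ W_h² (1 − n_h/N_h) s_h²/n_h, with W_h = N_h/N and N = 4450:
  stratum 1: (1500/4450)²·(1 − 329/1500)·5.7²/329 = 0.00875955
  stratum 2: (1050/4450)²·(1 − 32/1050)·3.6²/32 = 0.0218611
  stratum 3: (1900/4450)²·(1 − 160/1900)·3.5²/160 = 0.012782
V̂(ȳ_st) = 0.0434027
SE(ȳ_st) = √0.0434027 = 0.208333

ȳ_st ≈ 33.45, SE ≈ 0.208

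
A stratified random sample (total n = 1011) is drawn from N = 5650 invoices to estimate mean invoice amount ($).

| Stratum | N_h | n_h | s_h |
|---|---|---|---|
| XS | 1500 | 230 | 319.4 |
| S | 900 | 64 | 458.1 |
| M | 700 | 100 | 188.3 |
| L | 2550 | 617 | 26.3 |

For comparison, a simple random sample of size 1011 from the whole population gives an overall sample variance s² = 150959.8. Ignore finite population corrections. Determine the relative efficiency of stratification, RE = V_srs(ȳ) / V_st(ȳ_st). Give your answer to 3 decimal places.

V̂(ȳ_st) = Σ W_h² s_h²/n_h, with W_h = N_h/N and N = 5650:
  stratum XS: (1500/5650)²·319.4²/230 = 31.2628
  stratum S: (900/5650)²·458.1²/64 = 83.201
  stratum M: (700/5650)²·188.3²/100 = 5.44252
  stratum L: (2550/5650)²·26.3²/617 = 0.228355
V_st = 120.135
V_srs = s²/n = 150959.8/1011 = 149.317
Relative efficiency = V_srs / V_st = 149.317/120.135 = 1.2429

RE ≈ 1.243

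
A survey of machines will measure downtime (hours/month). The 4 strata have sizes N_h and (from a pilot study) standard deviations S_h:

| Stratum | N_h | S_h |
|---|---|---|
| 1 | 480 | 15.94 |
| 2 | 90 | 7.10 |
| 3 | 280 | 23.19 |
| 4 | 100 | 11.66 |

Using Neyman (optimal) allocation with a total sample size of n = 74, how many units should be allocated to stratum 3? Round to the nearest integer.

30

Neyman allocation: n_h = n · N_h S_h / Σ N_i S_i, with n = 74.
  stratum 1: N_h·S_h = 480·15.94 = 7651.20
  stratum 2: N_h·S_h = 90·7.10 = 639.00
  stratum 3: N_h·S_h = 280·23.19 = 6493.20
  stratum 4: N_h·S_h = 100·11.66 = 1166.00
Σ N_h S_h = 15949.40
n for stratum 3 = 74·6493.20/15949.40 = 30.126 → 30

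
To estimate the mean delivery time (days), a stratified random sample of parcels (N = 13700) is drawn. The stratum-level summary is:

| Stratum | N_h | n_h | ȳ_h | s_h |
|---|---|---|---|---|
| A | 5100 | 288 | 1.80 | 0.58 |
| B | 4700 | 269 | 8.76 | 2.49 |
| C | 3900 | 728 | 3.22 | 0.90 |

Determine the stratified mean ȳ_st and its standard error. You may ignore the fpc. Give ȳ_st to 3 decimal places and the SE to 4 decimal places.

ȳ_st = Σ W_h ȳ_h = (5100·1.80 + 4700·8.76 + 3900·3.22)/13700 = 4.59197
V̂(ȳ_st) = Σ W_h² s_h²/n_h, with W_h = N_h/N and N = 13700:
  stratum A: (5100/13700)²·0.58²/288 = 0.000161869
  stratum B: (4700/13700)²·2.49²/269 = 0.0027127
  stratum C: (3900/13700)²·0.90²/728 = 9.01658e-05
V̂(ȳ_st) = 0.00296473
SE(ȳ_st) = √0.00296473 = 0.0544493

ȳ_st ≈ 4.592, SE ≈ 0.0544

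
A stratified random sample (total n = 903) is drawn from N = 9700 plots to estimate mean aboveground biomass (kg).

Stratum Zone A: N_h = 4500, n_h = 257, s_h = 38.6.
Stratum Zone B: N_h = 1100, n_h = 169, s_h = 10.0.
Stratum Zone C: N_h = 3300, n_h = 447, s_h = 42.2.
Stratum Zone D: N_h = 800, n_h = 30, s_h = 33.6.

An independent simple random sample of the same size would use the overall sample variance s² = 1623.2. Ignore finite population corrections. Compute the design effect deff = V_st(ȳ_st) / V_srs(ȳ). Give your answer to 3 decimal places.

deff ≈ 1.097

V̂(ȳ_st) = Σ W_h² s_h²/n_h, with W_h = N_h/N and N = 9700:
  stratum Zone A: (4500/9700)²·38.6²/257 = 1.24774
  stratum Zone B: (1100/9700)²·10.0²/169 = 0.00760948
  stratum Zone C: (3300/9700)²·42.2²/447 = 0.461107
  stratum Zone D: (800/9700)²·33.6²/30 = 0.255973
V_st = 1.97243
V_srs = s²/n = 1623.2/903 = 1.79756
deff = V_st / V_srs = 1.97243/1.79756 = 1.0973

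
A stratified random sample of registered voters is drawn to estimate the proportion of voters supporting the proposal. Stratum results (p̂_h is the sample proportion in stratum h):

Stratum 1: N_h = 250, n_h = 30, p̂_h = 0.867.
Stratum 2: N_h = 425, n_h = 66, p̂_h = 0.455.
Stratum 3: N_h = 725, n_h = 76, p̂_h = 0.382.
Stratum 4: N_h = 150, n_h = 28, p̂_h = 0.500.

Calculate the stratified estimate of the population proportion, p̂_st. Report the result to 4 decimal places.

p̂_st ≈ 0.4917

N = 1550; stratum weights W_h = N_h/N.
p̂_st = Σ W_h p̂_h = (250·0.867 + 425·0.455 + 725·0.382 + 150·0.500)/1550 = 0.49166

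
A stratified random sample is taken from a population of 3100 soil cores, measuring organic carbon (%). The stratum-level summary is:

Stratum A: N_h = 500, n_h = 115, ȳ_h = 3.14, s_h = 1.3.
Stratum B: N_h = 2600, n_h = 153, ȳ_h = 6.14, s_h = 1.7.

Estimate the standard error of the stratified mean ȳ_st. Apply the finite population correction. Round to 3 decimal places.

V̂(ȳ_st) = Σ W_h² (1 − n_h/N_h) s_h²/n_h, with W_h = N_h/N and N = 3100:
  stratum A: (500/3100)²·(1 − 115/500)·1.3²/115 = 0.000294372
  stratum B: (2600/3100)²·(1 − 153/2600)·1.7²/153 = 0.0125052
V̂(ȳ_st) = 0.0127996
SE(ȳ_st) = √0.0127996 = 0.113135

SE(ȳ_st) ≈ 0.113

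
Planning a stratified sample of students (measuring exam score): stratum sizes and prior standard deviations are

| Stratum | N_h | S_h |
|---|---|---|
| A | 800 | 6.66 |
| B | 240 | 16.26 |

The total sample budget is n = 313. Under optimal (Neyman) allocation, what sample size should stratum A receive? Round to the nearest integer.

181

Neyman allocation: n_h = n · N_h S_h / Σ N_i S_i, with n = 313.
  stratum A: N_h·S_h = 800·6.66 = 5328.00
  stratum B: N_h·S_h = 240·16.26 = 3902.40
Σ N_h S_h = 9230.40
n for stratum A = 313·5328.00/9230.40 = 180.671 → 181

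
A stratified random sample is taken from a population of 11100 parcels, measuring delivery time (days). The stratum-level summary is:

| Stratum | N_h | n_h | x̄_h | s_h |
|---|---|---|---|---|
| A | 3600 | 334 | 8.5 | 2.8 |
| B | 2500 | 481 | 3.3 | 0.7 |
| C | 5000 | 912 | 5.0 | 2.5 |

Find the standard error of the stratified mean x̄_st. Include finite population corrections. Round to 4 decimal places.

V̂(x̄_st) = Σ W_h² (1 − n_h/N_h) s_h²/n_h, with W_h = N_h/N and N = 11100:
  stratum A: (3600/11100)²·(1 − 334/3600)·2.8²/334 = 0.00223997
  stratum B: (2500/11100)²·(1 − 481/2500)·0.7²/481 = 4.17332e-05
  stratum C: (5000/11100)²·(1 − 912/5000)·2.5²/912 = 0.00113689
V̂(x̄_st) = 0.0034186
SE(x̄_st) = √0.0034186 = 0.0584688

SE(x̄_st) ≈ 0.0585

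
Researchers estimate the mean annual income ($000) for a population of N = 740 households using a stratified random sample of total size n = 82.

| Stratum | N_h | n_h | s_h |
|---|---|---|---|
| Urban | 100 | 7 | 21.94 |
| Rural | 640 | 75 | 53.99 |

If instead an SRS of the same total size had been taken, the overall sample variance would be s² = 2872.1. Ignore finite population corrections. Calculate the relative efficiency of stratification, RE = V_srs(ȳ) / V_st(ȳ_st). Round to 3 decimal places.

RE ≈ 1.155

V̂(ȳ_st) = Σ W_h² s_h²/n_h, with W_h = N_h/N and N = 740:
  stratum Urban: (100/740)²·21.94²/7 = 1.25577
  stratum Rural: (640/740)²·53.99²/75 = 29.0711
V_st = 30.3269
V_srs = s²/n = 2872.1/82 = 35.0256
Relative efficiency = V_srs / V_st = 35.0256/30.3269 = 1.1549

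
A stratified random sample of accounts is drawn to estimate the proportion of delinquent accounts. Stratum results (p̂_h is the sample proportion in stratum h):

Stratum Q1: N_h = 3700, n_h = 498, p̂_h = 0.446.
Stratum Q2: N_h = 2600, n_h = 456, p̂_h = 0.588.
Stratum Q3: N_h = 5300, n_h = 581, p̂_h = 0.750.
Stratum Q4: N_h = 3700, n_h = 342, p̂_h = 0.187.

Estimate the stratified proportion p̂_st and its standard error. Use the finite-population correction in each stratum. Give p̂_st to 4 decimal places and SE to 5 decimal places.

p̂_st ≈ 0.5128, SE ≈ 0.00980

N = 15300; stratum weights W_h = N_h/N.
p̂_st = Σ W_h p̂_h = (3700·0.446 + 2600·0.588 + 5300·0.750 + 3700·0.187)/15300 = 0.51280
V̂(p̂_st) = Σ W_h² (1 − n_h/N_h) p̂_h(1−p̂_h)/(n_h−1):
  stratum Q1: (3700/15300)²·(1 − 498/3700)·0.446·0.554/497 = 2.5161e-05
  stratum Q2: (2600/15300)²·(1 − 456/2600)·0.588·0.412/455 = 1.26788e-05
  stratum Q3: (5300/15300)²·(1 − 581/5300)·0.750·0.250/580 = 3.45395e-05
  stratum Q4: (3700/15300)²·(1 − 342/3700)·0.187·0.813/341 = 2.36634e-05
V̂(p̂_st) = 9.60428e-05; SE = √V̂ = 0.00980014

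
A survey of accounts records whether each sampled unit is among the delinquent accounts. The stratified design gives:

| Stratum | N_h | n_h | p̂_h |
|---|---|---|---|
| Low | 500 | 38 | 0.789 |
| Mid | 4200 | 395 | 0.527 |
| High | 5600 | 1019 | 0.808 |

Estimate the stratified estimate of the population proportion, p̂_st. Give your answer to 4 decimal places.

p̂_st ≈ 0.6925

N = 10300; stratum weights W_h = N_h/N.
p̂_st = Σ W_h p̂_h = (500·0.789 + 4200·0.527 + 5600·0.808)/10300 = 0.69250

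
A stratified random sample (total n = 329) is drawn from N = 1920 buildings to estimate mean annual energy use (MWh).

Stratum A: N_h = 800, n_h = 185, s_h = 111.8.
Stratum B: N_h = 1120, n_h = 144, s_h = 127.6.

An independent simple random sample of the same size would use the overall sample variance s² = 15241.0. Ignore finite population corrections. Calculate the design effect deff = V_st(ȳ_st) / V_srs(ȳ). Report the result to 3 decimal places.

V̂(ȳ_st) = Σ W_h² s_h²/n_h, with W_h = N_h/N and N = 1920:
  stratum A: (800/1920)²·111.8²/185 = 11.7298
  stratum B: (1120/1920)²·127.6²/144 = 38.4745
V_st = 50.2042
V_srs = s²/n = 15241.0/329 = 46.3252
deff = V_st / V_srs = 50.2042/46.3252 = 1.0837

deff ≈ 1.084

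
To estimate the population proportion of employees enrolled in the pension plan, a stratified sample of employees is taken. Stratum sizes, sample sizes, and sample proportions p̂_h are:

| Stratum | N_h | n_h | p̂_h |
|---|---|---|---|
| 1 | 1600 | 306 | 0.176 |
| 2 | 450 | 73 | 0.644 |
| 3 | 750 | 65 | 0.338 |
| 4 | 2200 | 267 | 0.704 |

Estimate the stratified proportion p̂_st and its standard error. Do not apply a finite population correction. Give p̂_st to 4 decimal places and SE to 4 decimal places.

N = 5000; stratum weights W_h = N_h/N.
p̂_st = Σ W_h p̂_h = (1600·0.176 + 450·0.644 + 750·0.338 + 2200·0.704)/5000 = 0.47474
V̂(p̂_st) = Σ W_h² p̂_h(1−p̂_h)/(n_h−1):
  stratum 1: (1600/5000)²·0.176·0.824/305 = 4.869e-05
  stratum 2: (450/5000)²·0.644·0.356/72 = 2.57922e-05
  stratum 3: (750/5000)²·0.338·0.662/64 = 7.86642e-05
  stratum 4: (2200/5000)²·0.704·0.296/266 = 0.000151666
V̂(p̂_st) = 0.000304812; SE = √V̂ = 0.0174589

p̂_st ≈ 0.4747, SE ≈ 0.0175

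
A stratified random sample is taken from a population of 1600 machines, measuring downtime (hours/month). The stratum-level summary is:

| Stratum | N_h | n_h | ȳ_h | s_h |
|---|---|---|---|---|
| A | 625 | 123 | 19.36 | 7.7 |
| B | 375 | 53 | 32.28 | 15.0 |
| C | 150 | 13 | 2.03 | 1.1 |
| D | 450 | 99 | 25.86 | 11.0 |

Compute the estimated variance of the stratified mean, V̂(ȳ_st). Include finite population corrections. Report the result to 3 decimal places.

V̂(ȳ_st) = Σ W_h² (1 − n_h/N_h) s_h²/n_h, with W_h = N_h/N and N = 1600:
  stratum A: (625/1600)²·(1 − 123/625)·7.7²/123 = 0.0590772
  stratum B: (375/1600)²·(1 − 53/375)·15.0²/53 = 0.200241
  stratum C: (150/1600)²·(1 − 13/150)·1.1²/13 = 0.00074716
  stratum D: (450/1600)²·(1 − 99/450)·11.0²/99 = 0.0754102
V̂(ȳ_st) = 0.335476

V̂(ȳ_st) ≈ 0.335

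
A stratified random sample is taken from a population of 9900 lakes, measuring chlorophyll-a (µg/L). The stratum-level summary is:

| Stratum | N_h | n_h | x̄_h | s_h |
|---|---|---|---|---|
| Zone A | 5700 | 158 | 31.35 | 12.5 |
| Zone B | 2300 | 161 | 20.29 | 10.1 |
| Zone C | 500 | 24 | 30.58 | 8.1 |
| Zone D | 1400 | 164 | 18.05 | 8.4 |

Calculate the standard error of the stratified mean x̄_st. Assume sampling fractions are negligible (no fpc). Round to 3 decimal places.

SE(x̄_st) ≈ 0.614

V̂(x̄_st) = Σ W_h² s_h²/n_h, with W_h = N_h/N and N = 9900:
  stratum Zone A: (5700/9900)²·12.5²/158 = 0.327825
  stratum Zone B: (2300/9900)²·10.1²/161 = 0.0341981
  stratum Zone C: (500/9900)²·8.1²/24 = 0.00697314
  stratum Zone D: (1400/9900)²·8.4²/164 = 0.008604
V̂(x̄_st) = 0.3776
SE(x̄_st) = √0.3776 = 0.614492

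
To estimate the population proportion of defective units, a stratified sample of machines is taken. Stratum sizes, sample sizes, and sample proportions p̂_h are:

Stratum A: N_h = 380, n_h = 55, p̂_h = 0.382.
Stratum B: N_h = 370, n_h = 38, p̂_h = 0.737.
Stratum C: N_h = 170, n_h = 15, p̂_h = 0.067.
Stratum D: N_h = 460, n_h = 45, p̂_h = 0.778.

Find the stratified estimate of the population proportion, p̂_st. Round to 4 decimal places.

N = 1380; stratum weights W_h = N_h/N.
p̂_st = Σ W_h p̂_h = (380·0.382 + 370·0.737 + 170·0.067 + 460·0.778)/1380 = 0.57038

p̂_st ≈ 0.5704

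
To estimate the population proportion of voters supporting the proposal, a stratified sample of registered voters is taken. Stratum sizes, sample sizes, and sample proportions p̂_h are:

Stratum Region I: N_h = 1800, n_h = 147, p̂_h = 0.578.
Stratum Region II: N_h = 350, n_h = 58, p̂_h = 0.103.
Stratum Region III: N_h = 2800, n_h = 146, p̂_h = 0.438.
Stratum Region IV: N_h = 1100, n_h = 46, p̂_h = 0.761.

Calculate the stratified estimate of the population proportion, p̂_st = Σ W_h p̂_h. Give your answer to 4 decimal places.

p̂_st ≈ 0.5190

N = 6050; stratum weights W_h = N_h/N.
p̂_st = Σ W_h p̂_h = (1800·0.578 + 350·0.103 + 2800·0.438 + 1100·0.761)/6050 = 0.51900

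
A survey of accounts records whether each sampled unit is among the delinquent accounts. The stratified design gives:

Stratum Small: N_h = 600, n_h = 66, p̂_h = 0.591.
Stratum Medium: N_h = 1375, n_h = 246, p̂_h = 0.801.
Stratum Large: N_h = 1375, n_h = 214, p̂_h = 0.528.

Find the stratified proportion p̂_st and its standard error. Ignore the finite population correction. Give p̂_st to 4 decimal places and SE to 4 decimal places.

p̂_st ≈ 0.6513, SE ≈ 0.0206

N = 3350; stratum weights W_h = N_h/N.
p̂_st = Σ W_h p̂_h = (600·0.591 + 1375·0.801 + 1375·0.528)/3350 = 0.65134
V̂(p̂_st) = Σ W_h² p̂_h(1−p̂_h)/(n_h−1):
  stratum Small: (600/3350)²·0.591·0.409/65 = 0.000119292
  stratum Medium: (1375/3350)²·0.801·0.199/245 = 0.000109606
  stratum Large: (1375/3350)²·0.528·0.472/213 = 0.000197112
V̂(p̂_st) = 0.00042601; SE = √V̂ = 0.02064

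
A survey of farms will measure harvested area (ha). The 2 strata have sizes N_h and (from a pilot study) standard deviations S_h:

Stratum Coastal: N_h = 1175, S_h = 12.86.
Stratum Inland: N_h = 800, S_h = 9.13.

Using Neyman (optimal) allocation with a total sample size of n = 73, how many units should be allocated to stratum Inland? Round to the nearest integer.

24

Neyman allocation: n_h = n · N_h S_h / Σ N_i S_i, with n = 73.
  stratum Coastal: N_h·S_h = 1175·12.86 = 15110.50
  stratum Inland: N_h·S_h = 800·9.13 = 7304.00
Σ N_h S_h = 22414.50
n for stratum Inland = 73·7304.00/22414.50 = 23.788 → 24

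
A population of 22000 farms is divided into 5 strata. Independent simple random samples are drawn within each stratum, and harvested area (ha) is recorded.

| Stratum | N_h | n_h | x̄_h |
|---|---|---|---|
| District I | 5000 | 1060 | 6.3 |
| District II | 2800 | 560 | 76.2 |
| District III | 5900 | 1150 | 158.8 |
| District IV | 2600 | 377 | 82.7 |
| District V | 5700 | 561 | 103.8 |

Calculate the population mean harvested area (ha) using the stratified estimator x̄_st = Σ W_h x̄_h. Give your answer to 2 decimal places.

x̄_st ≈ 90.38

N = Σ N_h = 22000. Stratum weights W_h = N_h/N.
x̄_st = (5000·6.3 + 2800·76.2 + 5900·158.8 + 2600·82.7 + 5700·103.8) / 22000 = 90.3845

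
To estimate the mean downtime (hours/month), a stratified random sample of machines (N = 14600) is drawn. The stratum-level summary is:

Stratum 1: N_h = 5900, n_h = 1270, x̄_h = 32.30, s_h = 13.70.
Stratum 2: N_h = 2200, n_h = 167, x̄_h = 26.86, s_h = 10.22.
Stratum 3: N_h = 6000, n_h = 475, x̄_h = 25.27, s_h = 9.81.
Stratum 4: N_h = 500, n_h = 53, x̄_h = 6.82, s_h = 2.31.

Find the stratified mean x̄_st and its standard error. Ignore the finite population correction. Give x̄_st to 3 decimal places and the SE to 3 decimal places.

x̄_st ≈ 27.719, SE ≈ 0.270

x̄_st = Σ W_h x̄_h = (5900·32.30 + 2200·26.86 + 6000·25.27 + 500·6.82)/14600 = 27.71863
V̂(x̄_st) = Σ W_h² s_h²/n_h, with W_h = N_h/N and N = 14600:
  stratum 1: (5900/14600)²·13.70²/1270 = 0.0241344
  stratum 2: (2200/14600)²·10.22²/167 = 0.0142012
  stratum 3: (6000/14600)²·9.81²/475 = 0.0342169
  stratum 4: (500/14600)²·2.31²/53 = 0.000118082
V̂(x̄_st) = 0.0726706
SE(x̄_st) = √0.0726706 = 0.269575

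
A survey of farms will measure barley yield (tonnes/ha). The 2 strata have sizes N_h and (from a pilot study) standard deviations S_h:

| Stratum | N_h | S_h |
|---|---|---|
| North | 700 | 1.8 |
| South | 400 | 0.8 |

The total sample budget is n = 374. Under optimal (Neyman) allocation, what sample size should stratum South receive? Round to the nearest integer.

Neyman allocation: n_h = n · N_h S_h / Σ N_i S_i, with n = 374.
  stratum North: N_h·S_h = 700·1.8 = 1260.00
  stratum South: N_h·S_h = 400·0.8 = 320.00
Σ N_h S_h = 1580.00
n for stratum South = 374·320.00/1580.00 = 75.747 → 76

76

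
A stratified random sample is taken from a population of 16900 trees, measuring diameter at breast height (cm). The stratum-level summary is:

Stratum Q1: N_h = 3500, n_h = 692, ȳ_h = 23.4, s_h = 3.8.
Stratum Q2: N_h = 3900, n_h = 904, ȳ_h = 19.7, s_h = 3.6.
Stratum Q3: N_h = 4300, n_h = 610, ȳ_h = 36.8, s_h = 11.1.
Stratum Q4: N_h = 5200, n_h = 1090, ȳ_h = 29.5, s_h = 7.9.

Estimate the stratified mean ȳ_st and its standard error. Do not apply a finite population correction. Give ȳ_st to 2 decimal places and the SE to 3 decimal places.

ȳ_st ≈ 27.83, SE ≈ 0.142

ȳ_st = Σ W_h ȳ_h = (3500·23.4 + 3900·19.7 + 4300·36.8 + 5200·29.5)/16900 = 27.83254
V̂(ȳ_st) = Σ W_h² s_h²/n_h, with W_h = N_h/N and N = 16900:
  stratum Q1: (3500/16900)²·3.8²/692 = 0.000895002
  stratum Q2: (3900/16900)²·3.6²/904 = 0.000763471
  stratum Q3: (4300/16900)²·11.1²/610 = 0.0130761
  stratum Q4: (5200/16900)²·7.9²/1090 = 0.00542077
V̂(ȳ_st) = 0.0201554
SE(ȳ_st) = √0.0201554 = 0.14197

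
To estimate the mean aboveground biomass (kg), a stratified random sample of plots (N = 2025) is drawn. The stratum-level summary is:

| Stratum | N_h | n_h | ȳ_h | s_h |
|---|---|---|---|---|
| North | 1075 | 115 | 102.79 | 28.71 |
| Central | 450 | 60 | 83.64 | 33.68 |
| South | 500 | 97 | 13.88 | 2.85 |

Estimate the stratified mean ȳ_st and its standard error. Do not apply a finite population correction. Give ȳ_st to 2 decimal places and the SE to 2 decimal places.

ȳ_st = Σ W_h ȳ_h = (1075·102.79 + 450·83.64 + 500·13.88)/2025 = 76.58136
V̂(ȳ_st) = Σ W_h² s_h²/n_h, with W_h = N_h/N and N = 2025:
  stratum North: (1075/2025)²·28.71²/115 = 2.01993
  stratum Central: (450/2025)²·33.68²/60 = 0.933615
  stratum South: (500/2025)²·2.85²/97 = 0.00510514
V̂(ȳ_st) = 2.95865
SE(ȳ_st) = √2.95865 = 1.72007

ȳ_st ≈ 76.58, SE ≈ 1.72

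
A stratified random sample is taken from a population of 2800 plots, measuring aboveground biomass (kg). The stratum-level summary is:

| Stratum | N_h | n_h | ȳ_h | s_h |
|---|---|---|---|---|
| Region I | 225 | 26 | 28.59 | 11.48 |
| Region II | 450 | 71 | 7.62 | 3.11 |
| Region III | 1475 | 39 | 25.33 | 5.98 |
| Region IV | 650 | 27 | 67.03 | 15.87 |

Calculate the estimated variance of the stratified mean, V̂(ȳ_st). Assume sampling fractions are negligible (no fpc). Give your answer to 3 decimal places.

V̂(ȳ_st) ≈ 0.793

V̂(ȳ_st) = Σ W_h² s_h²/n_h, with W_h = N_h/N and N = 2800:
  stratum Region I: (225/2800)²·11.48²/26 = 0.032731
  stratum Region II: (450/2800)²·3.11²/71 = 0.00351861
  stratum Region III: (1475/2800)²·5.98²/39 = 0.254452
  stratum Region IV: (650/2800)²·15.87²/27 = 0.502691
V̂(ȳ_st) = 0.793392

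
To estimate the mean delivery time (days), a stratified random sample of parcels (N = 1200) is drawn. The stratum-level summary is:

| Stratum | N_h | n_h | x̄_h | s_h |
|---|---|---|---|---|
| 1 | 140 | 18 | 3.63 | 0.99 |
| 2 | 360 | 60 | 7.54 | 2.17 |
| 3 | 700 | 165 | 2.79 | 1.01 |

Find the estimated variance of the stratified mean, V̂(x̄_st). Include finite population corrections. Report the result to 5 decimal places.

V̂(x̄_st) = Σ W_h² (1 − n_h/N_h) s_h²/n_h, with W_h = N_h/N and N = 1200:
  stratum 1: (140/1200)²·(1 − 18/140)·0.99²/18 = 0.000645838
  stratum 2: (360/1200)²·(1 − 60/360)·2.17²/60 = 0.00588612
  stratum 3: (700/1200)²·(1 − 165/700)·1.01²/165 = 0.00160786
V̂(x̄_st) = 0.00813982

V̂(x̄_st) ≈ 0.00814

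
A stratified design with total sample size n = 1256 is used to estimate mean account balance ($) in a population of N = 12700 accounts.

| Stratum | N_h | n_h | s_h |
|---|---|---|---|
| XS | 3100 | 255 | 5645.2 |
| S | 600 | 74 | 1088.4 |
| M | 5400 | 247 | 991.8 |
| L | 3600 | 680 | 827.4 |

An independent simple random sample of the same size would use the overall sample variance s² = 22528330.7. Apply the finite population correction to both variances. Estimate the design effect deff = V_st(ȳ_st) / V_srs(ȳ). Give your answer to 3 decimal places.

deff ≈ 0.471

V̂(ȳ_st) = Σ W_h² (1 − n_h/N_h) s_h²/n_h, with W_h = N_h/N and N = 12700:
  stratum XS: (3100/12700)²·(1 − 255/3100)·5645.2²/255 = 6833.69
  stratum S: (600/12700)²·(1 − 74/600)·1088.4²/74 = 31.3238
  stratum M: (5400/12700)²·(1 − 247/5400)·991.8²/247 = 687.065
  stratum L: (3600/12700)²·(1 − 680/3600)·827.4²/680 = 65.6145
V_st = 7617.69
V_srs = (1 − 1256/12700)·22528330.7/1256 = 16162.7
deff = V_st / V_srs = 7617.69/16162.7 = 0.4713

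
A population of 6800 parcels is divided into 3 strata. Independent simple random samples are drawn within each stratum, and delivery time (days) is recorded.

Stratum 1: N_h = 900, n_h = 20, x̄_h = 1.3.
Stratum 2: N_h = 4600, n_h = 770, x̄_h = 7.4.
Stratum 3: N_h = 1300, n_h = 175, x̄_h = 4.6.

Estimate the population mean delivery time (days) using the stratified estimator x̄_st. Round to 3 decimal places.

x̄_st ≈ 6.057

N = Σ N_h = 6800. Stratum weights W_h = N_h/N.
x̄_st = (900·1.3 + 4600·7.4 + 1300·4.6) / 6800 = 6.05735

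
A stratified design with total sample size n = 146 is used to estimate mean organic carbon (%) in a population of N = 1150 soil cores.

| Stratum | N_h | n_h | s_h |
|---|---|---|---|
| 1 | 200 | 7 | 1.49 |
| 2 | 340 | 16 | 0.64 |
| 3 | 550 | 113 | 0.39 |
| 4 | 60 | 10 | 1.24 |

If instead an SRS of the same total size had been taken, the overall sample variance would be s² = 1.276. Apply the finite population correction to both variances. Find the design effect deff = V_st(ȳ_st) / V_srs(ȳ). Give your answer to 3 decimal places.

deff ≈ 1.570

V̂(ȳ_st) = Σ W_h² (1 − n_h/N_h) s_h²/n_h, with W_h = N_h/N and N = 1150:
  stratum 1: (200/1150)²·(1 − 7/200)·1.49²/7 = 0.00925691
  stratum 2: (340/1150)²·(1 − 16/340)·0.64²/16 = 0.0021324
  stratum 3: (550/1150)²·(1 − 113/550)·0.39²/113 = 0.000244624
  stratum 4: (60/1150)²·(1 − 10/60)·1.24²/10 = 0.000348794
V_st = 0.0119827
V_srs = (1 − 146/1150)·1.276/146 = 0.00763016
deff = V_st / V_srs = 0.0119827/0.00763016 = 1.5704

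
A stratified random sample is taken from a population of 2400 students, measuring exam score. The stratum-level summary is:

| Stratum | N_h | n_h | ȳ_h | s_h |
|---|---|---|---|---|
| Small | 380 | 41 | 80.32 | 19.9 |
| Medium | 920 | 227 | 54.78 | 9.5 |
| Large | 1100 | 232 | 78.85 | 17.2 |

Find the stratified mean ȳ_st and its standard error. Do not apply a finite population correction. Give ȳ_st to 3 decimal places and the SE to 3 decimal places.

ȳ_st ≈ 69.856, SE ≈ 0.754

ȳ_st = Σ W_h ȳ_h = (380·80.32 + 920·54.78 + 1100·78.85)/2400 = 69.85592
V̂(ȳ_st) = Σ W_h² s_h²/n_h, with W_h = N_h/N and N = 2400:
  stratum Small: (380/2400)²·19.9²/41 = 0.24214
  stratum Medium: (920/2400)²·9.5²/227 = 0.0584217
  stratum Large: (1100/2400)²·17.2²/232 = 0.267875
V̂(ȳ_st) = 0.568437
SE(ȳ_st) = √0.568437 = 0.753947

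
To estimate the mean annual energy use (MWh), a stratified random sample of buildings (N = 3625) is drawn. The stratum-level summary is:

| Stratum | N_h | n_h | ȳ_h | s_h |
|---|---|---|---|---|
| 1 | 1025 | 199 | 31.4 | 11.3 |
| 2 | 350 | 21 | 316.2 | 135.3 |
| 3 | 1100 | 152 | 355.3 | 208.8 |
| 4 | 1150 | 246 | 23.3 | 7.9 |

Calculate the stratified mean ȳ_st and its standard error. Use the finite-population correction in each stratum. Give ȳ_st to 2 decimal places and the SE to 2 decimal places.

ȳ_st = Σ W_h ȳ_h = (1025·31.4 + 350·316.2 + 1100·355.3 + 1150·23.3)/3625 = 154.61517
V̂(ȳ_st) = Σ W_h² (1 − n_h/N_h) s_h²/n_h, with W_h = N_h/N and N = 3625:
  stratum 1: (1025/3625)²·(1 − 199/1025)·11.3²/199 = 0.041342
  stratum 2: (350/3625)²·(1 − 21/350)·135.3²/21 = 7.63878
  stratum 3: (1100/3625)²·(1 − 152/1100)·208.8²/152 = 22.7616
  stratum 4: (1150/3625)²·(1 − 246/1150)·7.9²/246 = 0.020071
V̂(ȳ_st) = 30.4618
SE(ȳ_st) = √30.4618 = 5.51922

ȳ_st ≈ 154.62, SE ≈ 5.52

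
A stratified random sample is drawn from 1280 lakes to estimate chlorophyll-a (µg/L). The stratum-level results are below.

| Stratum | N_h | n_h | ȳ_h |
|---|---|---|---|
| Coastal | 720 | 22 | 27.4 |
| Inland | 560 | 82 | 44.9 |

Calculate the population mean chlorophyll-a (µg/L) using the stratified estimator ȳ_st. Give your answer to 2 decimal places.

N = Σ N_h = 1280. Stratum weights W_h = N_h/N.
ȳ_st = (720·27.4 + 560·44.9) / 1280 = 35.0562

ȳ_st ≈ 35.06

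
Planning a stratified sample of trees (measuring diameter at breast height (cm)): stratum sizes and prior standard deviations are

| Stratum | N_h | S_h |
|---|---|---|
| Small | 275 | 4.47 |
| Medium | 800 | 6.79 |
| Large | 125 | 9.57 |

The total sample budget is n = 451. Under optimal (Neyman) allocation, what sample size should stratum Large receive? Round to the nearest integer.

Neyman allocation: n_h = n · N_h S_h / Σ N_i S_i, with n = 451.
  stratum Small: N_h·S_h = 275·4.47 = 1229.25
  stratum Medium: N_h·S_h = 800·6.79 = 5432.00
  stratum Large: N_h·S_h = 125·9.57 = 1196.25
Σ N_h S_h = 7857.50
n for stratum Large = 451·1196.25/7857.50 = 68.662 → 69

69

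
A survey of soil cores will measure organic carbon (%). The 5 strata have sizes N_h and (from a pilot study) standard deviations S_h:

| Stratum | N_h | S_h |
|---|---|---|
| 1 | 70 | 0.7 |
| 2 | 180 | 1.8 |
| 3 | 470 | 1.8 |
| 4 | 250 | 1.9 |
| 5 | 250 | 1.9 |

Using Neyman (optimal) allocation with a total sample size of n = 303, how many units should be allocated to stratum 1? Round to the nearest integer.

7

Neyman allocation: n_h = n · N_h S_h / Σ N_i S_i, with n = 303.
  stratum 1: N_h·S_h = 70·0.7 = 49.00
  stratum 2: N_h·S_h = 180·1.8 = 324.00
  stratum 3: N_h·S_h = 470·1.8 = 846.00
  stratum 4: N_h·S_h = 250·1.9 = 475.00
  stratum 5: N_h·S_h = 250·1.9 = 475.00
Σ N_h S_h = 2169.00
n for stratum 1 = 303·49.00/2169.00 = 6.845 → 7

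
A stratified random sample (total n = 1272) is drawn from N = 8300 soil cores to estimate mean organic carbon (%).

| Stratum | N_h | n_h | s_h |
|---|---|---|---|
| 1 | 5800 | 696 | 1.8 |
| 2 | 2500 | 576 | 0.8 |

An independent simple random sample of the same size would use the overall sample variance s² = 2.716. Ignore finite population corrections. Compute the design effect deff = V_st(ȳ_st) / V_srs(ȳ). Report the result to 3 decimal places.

deff ≈ 1.112

V̂(ȳ_st) = Σ W_h² s_h²/n_h, with W_h = N_h/N and N = 8300:
  stratum 1: (5800/8300)²·1.8²/696 = 0.00227319
  stratum 2: (2500/8300)²·0.8²/576 = 0.000100805
V_st = 0.00237399
V_srs = s²/n = 2.716/1272 = 0.00213522
deff = V_st / V_srs = 0.00237399/0.00213522 = 1.1118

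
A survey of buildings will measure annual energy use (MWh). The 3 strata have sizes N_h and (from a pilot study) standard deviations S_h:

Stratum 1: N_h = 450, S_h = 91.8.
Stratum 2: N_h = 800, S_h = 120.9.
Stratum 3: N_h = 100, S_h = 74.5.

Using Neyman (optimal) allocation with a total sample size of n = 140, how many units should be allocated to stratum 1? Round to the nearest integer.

40

Neyman allocation: n_h = n · N_h S_h / Σ N_i S_i, with n = 140.
  stratum 1: N_h·S_h = 450·91.8 = 41310.00
  stratum 2: N_h·S_h = 800·120.9 = 96720.00
  stratum 3: N_h·S_h = 100·74.5 = 7450.00
Σ N_h S_h = 145480.00
n for stratum 1 = 140·41310.00/145480.00 = 39.754 → 40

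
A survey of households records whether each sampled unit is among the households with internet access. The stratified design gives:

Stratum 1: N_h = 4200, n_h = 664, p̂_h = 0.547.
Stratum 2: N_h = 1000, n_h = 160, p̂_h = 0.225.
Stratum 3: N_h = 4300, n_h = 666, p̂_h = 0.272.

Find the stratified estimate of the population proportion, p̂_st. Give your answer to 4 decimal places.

N = 9500; stratum weights W_h = N_h/N.
p̂_st = Σ W_h p̂_h = (4200·0.547 + 1000·0.225 + 4300·0.272)/9500 = 0.38863

p̂_st ≈ 0.3886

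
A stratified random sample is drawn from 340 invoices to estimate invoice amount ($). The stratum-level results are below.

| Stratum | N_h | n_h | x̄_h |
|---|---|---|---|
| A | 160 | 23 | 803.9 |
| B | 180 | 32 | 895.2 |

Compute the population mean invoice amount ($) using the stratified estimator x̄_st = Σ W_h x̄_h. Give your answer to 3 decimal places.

N = Σ N_h = 340. Stratum weights W_h = N_h/N.
x̄_st = (160·803.9 + 180·895.2) / 340 = 852.23529

x̄_st ≈ 852.235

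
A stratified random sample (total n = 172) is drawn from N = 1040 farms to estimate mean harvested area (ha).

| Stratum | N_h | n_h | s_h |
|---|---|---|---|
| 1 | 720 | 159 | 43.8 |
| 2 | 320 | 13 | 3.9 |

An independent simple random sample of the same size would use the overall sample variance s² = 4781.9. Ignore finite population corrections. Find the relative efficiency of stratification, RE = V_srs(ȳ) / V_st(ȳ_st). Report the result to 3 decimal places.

RE ≈ 4.717

V̂(ȳ_st) = Σ W_h² s_h²/n_h, with W_h = N_h/N and N = 1040:
  stratum 1: (720/1040)²·43.8²/159 = 5.78295
  stratum 2: (320/1040)²·3.9²/13 = 0.110769
V_st = 5.89372
V_srs = s²/n = 4781.9/172 = 27.8017
Relative efficiency = V_srs / V_st = 27.8017/5.89372 = 4.7172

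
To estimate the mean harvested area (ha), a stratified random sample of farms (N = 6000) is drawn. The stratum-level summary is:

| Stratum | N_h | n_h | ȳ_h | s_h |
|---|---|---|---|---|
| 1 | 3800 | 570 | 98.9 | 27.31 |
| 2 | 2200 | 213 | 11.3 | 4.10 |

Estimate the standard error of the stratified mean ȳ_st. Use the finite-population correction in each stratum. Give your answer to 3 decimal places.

SE(ȳ_st) ≈ 0.675

V̂(ȳ_st) = Σ W_h² (1 − n_h/N_h) s_h²/n_h, with W_h = N_h/N and N = 6000:
  stratum 1: (3800/6000)²·(1 − 570/3800)·27.31²/570 = 0.44612
  stratum 2: (2200/6000)²·(1 − 213/2200)·4.10²/213 = 0.0095831
V̂(ȳ_st) = 0.455704
SE(ȳ_st) = √0.455704 = 0.675058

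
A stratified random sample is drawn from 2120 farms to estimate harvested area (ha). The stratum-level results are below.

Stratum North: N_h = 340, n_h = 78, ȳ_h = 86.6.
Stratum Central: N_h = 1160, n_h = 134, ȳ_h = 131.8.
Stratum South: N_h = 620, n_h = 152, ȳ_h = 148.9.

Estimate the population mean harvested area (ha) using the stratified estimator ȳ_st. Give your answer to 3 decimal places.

ȳ_st ≈ 129.552

N = Σ N_h = 2120. Stratum weights W_h = N_h/N.
ȳ_st = (340·86.6 + 1160·131.8 + 620·148.9) / 2120 = 129.55189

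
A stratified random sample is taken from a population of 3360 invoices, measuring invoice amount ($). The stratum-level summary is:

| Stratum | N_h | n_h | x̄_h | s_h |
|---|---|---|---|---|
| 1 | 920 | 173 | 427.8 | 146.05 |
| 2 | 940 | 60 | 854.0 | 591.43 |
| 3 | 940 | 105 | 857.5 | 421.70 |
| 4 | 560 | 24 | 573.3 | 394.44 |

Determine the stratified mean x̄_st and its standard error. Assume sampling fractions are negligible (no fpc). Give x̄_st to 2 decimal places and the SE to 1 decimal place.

x̄_st ≈ 691.50, SE ≈ 27.9

x̄_st = Σ W_h x̄_h = (920·427.8 + 940·854.0 + 940·857.5 + 560·573.3)/3360 = 691.49821
V̂(x̄_st) = Σ W_h² s_h²/n_h, with W_h = N_h/N and N = 3360:
  stratum 1: (920/3360)²·146.05²/173 = 9.24388
  stratum 2: (940/3360)²·591.43²/60 = 456.281
  stratum 3: (940/3360)²·421.70²/105 = 132.555
  stratum 4: (560/3360)²·394.44²/24 = 180.073
V̂(x̄_st) = 778.153
SE(x̄_st) = √778.153 = 27.8954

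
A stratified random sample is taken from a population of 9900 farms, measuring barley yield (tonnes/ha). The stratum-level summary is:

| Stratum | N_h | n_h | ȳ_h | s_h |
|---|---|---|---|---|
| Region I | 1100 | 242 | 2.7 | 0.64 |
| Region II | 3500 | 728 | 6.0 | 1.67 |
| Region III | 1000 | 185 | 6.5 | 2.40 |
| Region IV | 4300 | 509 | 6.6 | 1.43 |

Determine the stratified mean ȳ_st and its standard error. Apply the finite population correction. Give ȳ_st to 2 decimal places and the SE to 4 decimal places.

ȳ_st = Σ W_h ȳ_h = (1100·2.7 + 3500·6.0 + 1000·6.5 + 4300·6.6)/9900 = 5.94444
V̂(ȳ_st) = Σ W_h² (1 − n_h/N_h) s_h²/n_h, with W_h = N_h/N and N = 9900:
  stratum Region I: (1100/9900)²·(1 − 242/1100)·0.64²/242 = 1.62987e-05
  stratum Region II: (3500/9900)²·(1 − 728/3500)·1.67²/728 = 0.000379221
  stratum Region III: (1000/9900)²·(1 − 185/1000)·2.40²/185 = 0.000258904
  stratum Region IV: (4300/9900)²·(1 − 509/4300)·1.43²/509 = 0.000668199
V̂(ȳ_st) = 0.00132262
SE(ȳ_st) = √0.00132262 = 0.0363679

ȳ_st ≈ 5.94, SE ≈ 0.0364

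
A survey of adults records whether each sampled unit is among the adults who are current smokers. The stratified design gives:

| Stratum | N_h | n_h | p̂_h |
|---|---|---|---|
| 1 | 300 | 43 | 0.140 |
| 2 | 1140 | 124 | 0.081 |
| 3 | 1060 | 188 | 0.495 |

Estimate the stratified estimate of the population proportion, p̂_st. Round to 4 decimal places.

N = 2500; stratum weights W_h = N_h/N.
p̂_st = Σ W_h p̂_h = (300·0.140 + 1140·0.081 + 1060·0.495)/2500 = 0.26362

p̂_st ≈ 0.2636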